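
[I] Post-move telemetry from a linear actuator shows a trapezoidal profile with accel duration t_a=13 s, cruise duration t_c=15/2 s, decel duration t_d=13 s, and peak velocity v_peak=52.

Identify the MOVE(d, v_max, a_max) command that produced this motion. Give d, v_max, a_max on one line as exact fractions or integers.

a_max = 52/13 = 4
d_a = ½·52·13 = 338; d_c = 52·15/2 = 390
d = 2·338 + 390 = 1066
t_c = 15/2 > 0 → v_max = v_peak = 52

d=1066 v_max=52 a_max=4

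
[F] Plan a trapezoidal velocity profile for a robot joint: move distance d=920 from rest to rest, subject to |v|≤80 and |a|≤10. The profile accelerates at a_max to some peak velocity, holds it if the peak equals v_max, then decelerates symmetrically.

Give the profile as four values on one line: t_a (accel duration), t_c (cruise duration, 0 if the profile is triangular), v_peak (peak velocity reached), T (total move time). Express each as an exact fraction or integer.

t_a=8 t_c=7/2 v_peak=80 T=39/2

(v_max)²/a_max = 80²/10 = 640
920 ≥ 640 ⇒ cruise phase
t_a = 80/10 = 8; v_peak = 80
d_cruise = 920 − 640 = 280; t_c = 280/80 = 7/2
T = 2·8 + 7/2 = 39/2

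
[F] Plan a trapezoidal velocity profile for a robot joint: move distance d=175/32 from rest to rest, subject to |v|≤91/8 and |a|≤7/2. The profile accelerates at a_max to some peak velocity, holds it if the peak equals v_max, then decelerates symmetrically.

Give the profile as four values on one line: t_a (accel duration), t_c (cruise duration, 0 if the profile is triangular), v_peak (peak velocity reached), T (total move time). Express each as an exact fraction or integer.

t_a=5/4 t_c=0 v_peak=35/8 T=5/2

(v_max)²/a_max = (91/8)²/(7/2) = 1183/32
175/32 < 1183/32 so t_c = 0
v_peak = √(175/32·7/2) = √(1225/64) = 35/8
t_a = (35/8)/(7/2) = 5/4; t_c = 0
T = 2·5/4 = 5/2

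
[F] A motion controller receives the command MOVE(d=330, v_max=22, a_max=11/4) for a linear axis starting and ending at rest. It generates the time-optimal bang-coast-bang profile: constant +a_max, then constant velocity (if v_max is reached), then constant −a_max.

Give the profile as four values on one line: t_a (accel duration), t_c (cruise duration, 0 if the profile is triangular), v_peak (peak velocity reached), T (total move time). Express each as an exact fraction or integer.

vₘ²/aₘ = 22²/(11/4) = 176
330 ≥ 176 → trapezoidal
t_a = 22/(11/4) = 8; v_peak = 22
d_cruise = 330 − 176 = 154; t_c = 154/22 = 7
T = 2·8 + 7 = 23

t_a=8 t_c=7 v_peak=22 T=23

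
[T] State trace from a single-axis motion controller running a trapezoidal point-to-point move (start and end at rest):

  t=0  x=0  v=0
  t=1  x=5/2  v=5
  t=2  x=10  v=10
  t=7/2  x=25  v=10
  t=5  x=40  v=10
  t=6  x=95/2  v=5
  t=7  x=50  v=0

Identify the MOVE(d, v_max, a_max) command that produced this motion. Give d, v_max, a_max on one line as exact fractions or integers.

d=50 v_max=10 a_max=5

final state: t=7, x=50, v=0 → d = 50
a_max = (5−0)/(1−0) = 5
max v = 10 over t∈[2,5] → v_max = 10
check: 10·(2+3) = 50 ✓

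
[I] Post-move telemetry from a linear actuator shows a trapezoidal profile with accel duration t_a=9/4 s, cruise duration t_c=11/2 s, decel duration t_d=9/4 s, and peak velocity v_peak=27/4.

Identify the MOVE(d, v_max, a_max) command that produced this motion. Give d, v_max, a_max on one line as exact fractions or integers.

d=837/16 v_max=27/4 a_max=3

a_max = (27/4)/(9/4) = 3
d_a = ½·27/4·9/4 = 243/32; d_c = 27/4·11/2 = 297/8
d = 2·243/32 + 297/8 = 837/16
t_c = 11/2 > 0 so v_max = 27/4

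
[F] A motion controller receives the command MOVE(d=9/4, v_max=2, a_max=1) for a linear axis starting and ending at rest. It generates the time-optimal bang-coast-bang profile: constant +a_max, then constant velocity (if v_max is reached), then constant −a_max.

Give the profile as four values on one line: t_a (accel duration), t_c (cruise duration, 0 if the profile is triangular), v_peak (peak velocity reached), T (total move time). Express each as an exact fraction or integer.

t_a=3/2 t_c=0 v_peak=3/2 T=3

vₘ²/aₘ = 2²/1 = 4
9/4 < 4 ⇒ no cruise
v_peak = √(9/4·1) = √(9/4) = 3/2
t_a = (3/2)/1 = 3/2; t_c = 0
T = 2·3/2 = 3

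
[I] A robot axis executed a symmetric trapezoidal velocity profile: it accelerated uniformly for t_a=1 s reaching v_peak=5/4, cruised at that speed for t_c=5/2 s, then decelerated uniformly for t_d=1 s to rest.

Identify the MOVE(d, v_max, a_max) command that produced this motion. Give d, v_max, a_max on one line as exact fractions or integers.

a_max = (5/4)/1 = 5/4
d_a = ½·5/4·1 = 5/8; d_c = 5/4·5/2 = 25/8
d = 2·5/8 + 25/8 = 35/8
t_c = 5/2 > 0 → v_max = v_peak = 5/4

d=35/8 v_max=5/4 a_max=5/4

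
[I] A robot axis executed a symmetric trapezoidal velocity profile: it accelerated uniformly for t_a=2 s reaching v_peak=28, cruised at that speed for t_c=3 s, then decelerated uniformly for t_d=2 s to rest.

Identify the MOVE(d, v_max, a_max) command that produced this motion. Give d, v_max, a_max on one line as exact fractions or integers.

a_max = 28/2 = 14
d_a = ½·28·2 = 28; d_c = 28·3 = 84
d = 2·28 + 84 = 140
t_c = 3 > 0 → v_max = v_peak = 28

d=140 v_max=28 a_max=14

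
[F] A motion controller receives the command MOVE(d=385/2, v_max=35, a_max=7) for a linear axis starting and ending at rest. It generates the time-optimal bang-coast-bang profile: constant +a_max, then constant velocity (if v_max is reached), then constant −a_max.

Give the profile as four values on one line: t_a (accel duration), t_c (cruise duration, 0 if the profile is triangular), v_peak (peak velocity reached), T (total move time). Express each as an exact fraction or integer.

t_a=5 t_c=1/2 v_peak=35 T=21/2

v_max²/a_max = 35²/7 = 175
385/2 ≥ 175 so v_max reached
t_a = 35/7 = 5; v_peak = 35
d_cruise = 385/2 − 175 = 35/2; t_c = (35/2)/35 = 1/2
T = 2·5 + 1/2 = 21/2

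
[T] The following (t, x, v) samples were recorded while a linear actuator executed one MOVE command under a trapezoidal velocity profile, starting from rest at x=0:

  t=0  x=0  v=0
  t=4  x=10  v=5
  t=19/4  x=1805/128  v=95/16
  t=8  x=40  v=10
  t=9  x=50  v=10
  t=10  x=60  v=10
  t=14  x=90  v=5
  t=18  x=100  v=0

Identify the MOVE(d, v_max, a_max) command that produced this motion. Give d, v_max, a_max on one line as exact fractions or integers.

d=100 v_max=10 a_max=5/4

final state: t=18, x=100, v=0 → d = 100
a_max = (5−0)/(4−0) = 5/4
max v = 10 over t∈[8,10] → v_max = 10
check: 10·(8+2) = 100 ✓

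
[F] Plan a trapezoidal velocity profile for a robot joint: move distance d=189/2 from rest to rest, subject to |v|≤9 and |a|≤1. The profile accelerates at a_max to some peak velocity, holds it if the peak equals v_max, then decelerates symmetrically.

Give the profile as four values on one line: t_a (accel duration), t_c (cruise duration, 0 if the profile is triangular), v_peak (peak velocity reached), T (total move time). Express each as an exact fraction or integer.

t_a=9 t_c=3/2 v_peak=9 T=39/2

vₘ²/aₘ = 9²/1 = 81
189/2 ≥ 81 → trapezoidal
t_a = 9/1 = 9; v_peak = 9
d_cruise = 189/2 − 81 = 27/2; t_c = (27/2)/9 = 3/2
T = 2·9 + 3/2 = 39/2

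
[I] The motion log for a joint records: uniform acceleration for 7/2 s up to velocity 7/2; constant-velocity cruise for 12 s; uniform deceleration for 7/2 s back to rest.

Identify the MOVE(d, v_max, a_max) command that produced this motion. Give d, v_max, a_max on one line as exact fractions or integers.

d=217/4 v_max=7/2 a_max=1

a_max = (7/2)/(7/2) = 1
d_a = ½·7/2·7/2 = 49/8; d_c = 7/2·12 = 42
d = 2·49/8 + 42 = 217/4
t_c = 12 > 0 so v_max = 7/2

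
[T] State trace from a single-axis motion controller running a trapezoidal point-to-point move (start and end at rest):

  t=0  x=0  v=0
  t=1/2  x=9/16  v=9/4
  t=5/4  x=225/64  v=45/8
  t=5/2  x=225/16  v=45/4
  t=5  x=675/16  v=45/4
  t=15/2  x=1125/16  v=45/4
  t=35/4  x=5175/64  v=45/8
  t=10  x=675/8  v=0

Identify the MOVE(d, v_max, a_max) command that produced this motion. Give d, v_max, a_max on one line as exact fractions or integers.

d=675/8 v_max=45/4 a_max=9/2

final state: t=10, x=675/8, v=0 → d = 675/8
a_max = (9/4−0)/(1/2−0) = 9/2
max v = 45/4 over t∈[5/2,15/2] → v_max = 45/4
check: 45/4·(5/2+5) = 675/8 ✓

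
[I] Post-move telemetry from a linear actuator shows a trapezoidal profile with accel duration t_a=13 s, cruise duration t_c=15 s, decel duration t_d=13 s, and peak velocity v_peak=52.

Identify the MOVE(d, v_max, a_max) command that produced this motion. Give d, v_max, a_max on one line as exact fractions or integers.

a_max = 52/13 = 4
d_a = ½·52·13 = 338; d_c = 52·15 = 780
d = 2·338 + 780 = 1456
t_c = 15 > 0 → v_max = v_peak = 52

d=1456 v_max=52 a_max=4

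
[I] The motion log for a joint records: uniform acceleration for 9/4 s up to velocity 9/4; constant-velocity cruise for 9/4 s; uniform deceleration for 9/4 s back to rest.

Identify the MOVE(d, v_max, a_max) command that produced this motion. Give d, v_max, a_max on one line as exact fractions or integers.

d=81/8 v_max=9/4 a_max=1

a_max = (9/4)/(9/4) = 1
d_a = ½·9/4·9/4 = 81/32; d_c = 9/4·9/4 = 81/16
d = 2·81/32 + 81/16 = 81/8
t_c = 9/4 > 0 ⇒ limit active, v_max = 9/4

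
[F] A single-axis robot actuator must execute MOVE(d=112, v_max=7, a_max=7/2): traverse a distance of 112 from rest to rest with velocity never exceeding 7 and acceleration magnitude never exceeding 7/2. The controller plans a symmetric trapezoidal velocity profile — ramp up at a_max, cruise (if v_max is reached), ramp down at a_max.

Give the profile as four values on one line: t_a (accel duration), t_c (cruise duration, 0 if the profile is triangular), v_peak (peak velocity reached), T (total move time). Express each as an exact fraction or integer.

t_a=2 t_c=14 v_peak=7 T=18

v_max²/a_max = 7²/(7/2) = 14
112 ≥ 14 ⇒ cruise phase
t_a = 7/(7/2) = 2; v_peak = 7
d_cruise = 112 − 14 = 98; t_c = 98/7 = 14
T = 2·2 + 14 = 18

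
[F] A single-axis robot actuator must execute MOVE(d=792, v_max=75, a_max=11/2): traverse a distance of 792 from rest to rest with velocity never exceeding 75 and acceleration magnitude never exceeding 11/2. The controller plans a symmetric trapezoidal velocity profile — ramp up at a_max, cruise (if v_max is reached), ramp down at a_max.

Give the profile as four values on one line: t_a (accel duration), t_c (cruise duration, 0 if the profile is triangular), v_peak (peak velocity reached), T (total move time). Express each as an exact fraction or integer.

t_a=12 t_c=0 v_peak=66 T=24

vₘ²/aₘ = 75²/(11/2) = 11250/11
792 < 11250/11 ⇒ no cruise
v_peak = √(792·11/2) = √4356 = 66
t_a = 66/(11/2) = 12; t_c = 0
T = 2·12 = 24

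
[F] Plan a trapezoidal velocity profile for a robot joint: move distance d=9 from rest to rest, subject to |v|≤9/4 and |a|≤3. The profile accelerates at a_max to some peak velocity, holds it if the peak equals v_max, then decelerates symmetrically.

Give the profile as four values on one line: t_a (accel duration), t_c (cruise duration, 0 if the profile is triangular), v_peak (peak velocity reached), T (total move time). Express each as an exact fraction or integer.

(v_max)²/a_max = (9/4)²/3 = 27/16
9 ≥ 27/16 ⇒ cruise phase
t_a = (9/4)/3 = 3/4; v_peak = 9/4
d_cruise = 9 − 27/16 = 117/16; t_c = (117/16)/(9/4) = 13/4
T = 2·3/4 + 13/4 = 19/4

t_a=3/4 t_c=13/4 v_peak=9/4 T=19/4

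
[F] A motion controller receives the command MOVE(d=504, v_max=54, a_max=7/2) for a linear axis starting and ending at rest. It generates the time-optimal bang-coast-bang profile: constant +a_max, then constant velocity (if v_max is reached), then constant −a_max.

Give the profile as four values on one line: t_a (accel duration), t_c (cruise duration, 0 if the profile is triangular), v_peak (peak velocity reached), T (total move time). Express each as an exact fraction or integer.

(v_max)²/a_max = 54²/(7/2) = 5832/7
504 < 5832/7 so t_c = 0
v_peak = √(504·7/2) = √1764 = 42
t_a = 42/(7/2) = 12; t_c = 0
T = 2·12 = 24

t_a=12 t_c=0 v_peak=42 T=24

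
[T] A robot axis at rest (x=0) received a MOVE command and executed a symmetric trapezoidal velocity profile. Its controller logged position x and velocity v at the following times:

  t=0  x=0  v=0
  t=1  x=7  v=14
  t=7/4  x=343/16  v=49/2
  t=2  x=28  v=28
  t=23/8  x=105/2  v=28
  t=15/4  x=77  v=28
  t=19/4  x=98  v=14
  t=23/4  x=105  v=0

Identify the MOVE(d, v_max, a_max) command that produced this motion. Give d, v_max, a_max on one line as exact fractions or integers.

final state: t=23/4, x=105, v=0 → d = 105
a_max = (14−0)/(1−0) = 14
max v = 28 over t∈[2,15/4] → v_max = 28
check: 28·(2+7/4) = 105 ✓

d=105 v_max=28 a_max=14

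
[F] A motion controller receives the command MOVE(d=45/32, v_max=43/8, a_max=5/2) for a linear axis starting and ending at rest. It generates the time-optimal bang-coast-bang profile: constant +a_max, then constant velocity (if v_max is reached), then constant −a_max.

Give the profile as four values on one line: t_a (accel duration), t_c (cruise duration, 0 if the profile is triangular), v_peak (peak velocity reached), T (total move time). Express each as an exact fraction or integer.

vₘ²/aₘ = (43/8)²/(5/2) = 1849/160
45/32 < 1849/160 so t_c = 0
v_peak = √(45/32·5/2) = √(225/64) = 15/8
t_a = (15/8)/(5/2) = 3/4; t_c = 0
T = 2·3/4 = 3/2

t_a=3/4 t_c=0 v_peak=15/8 T=3/2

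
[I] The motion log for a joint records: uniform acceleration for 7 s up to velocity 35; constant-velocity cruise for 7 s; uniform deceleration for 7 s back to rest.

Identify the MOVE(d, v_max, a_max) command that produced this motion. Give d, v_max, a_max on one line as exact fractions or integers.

a_max = 35/7 = 5
d_a = ½·35·7 = 245/2; d_c = 35·7 = 245
d = 2·245/2 + 245 = 490
t_c = 7 > 0 → v_max = v_peak = 35

d=490 v_max=35 a_max=5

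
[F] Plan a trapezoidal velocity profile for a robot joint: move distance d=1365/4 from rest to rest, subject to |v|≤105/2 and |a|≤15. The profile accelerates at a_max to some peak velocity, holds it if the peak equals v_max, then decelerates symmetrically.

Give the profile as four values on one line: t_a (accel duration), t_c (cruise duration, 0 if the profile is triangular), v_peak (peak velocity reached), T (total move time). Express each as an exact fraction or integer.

t_a=7/2 t_c=3 v_peak=105/2 T=10

v_max²/a_max = (105/2)²/15 = 735/4
1365/4 ≥ 735/4 so v_max reached
t_a = (105/2)/15 = 7/2; v_peak = 105/2
d_cruise = 1365/4 − 735/4 = 315/2; t_c = (315/2)/(105/2) = 3
T = 2·7/2 + 3 = 10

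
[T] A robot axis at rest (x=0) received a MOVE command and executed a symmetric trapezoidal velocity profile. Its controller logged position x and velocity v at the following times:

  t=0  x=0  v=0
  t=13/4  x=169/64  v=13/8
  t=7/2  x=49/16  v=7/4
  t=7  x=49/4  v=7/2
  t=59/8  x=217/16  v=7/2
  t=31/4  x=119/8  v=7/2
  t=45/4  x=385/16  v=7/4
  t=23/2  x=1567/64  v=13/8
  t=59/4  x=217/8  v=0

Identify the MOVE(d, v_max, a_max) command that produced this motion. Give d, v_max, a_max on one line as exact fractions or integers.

final state: t=59/4, x=217/8, v=0 → d = 217/8
a_max = (13/8−0)/(13/4−0) = 1/2
max v = 7/2 over t∈[7,31/4] → v_max = 7/2
check: 7/2·(7+3/4) = 217/8 ✓

d=217/8 v_max=7/2 a_max=1/2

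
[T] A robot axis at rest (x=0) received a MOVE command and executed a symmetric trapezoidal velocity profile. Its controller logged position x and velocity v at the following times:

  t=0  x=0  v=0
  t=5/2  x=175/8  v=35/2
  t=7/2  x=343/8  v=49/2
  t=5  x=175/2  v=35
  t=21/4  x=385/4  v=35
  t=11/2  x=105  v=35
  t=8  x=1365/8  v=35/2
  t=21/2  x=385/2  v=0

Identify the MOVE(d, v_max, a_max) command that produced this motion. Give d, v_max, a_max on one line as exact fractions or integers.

d=385/2 v_max=35 a_max=7

final state: t=21/2, x=385/2, v=0 → d = 385/2
a_max = (35/2−0)/(5/2−0) = 7
max v = 35 over t∈[5,11/2] → v_max = 35
check: 35·(5+1/2) = 385/2 ✓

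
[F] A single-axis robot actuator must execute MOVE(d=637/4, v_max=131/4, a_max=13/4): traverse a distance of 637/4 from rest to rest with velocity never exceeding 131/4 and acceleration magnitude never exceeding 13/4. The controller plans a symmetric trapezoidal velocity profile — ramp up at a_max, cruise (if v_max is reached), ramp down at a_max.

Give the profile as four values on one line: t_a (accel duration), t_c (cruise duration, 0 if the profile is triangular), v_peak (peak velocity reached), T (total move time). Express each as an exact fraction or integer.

t_a=7 t_c=0 v_peak=91/4 T=14

vₘ²/aₘ = (131/4)²/(13/4) = 17161/52
637/4 < 17161/52 → triangular
v_peak = √(637/4·13/4) = √(8281/16) = 91/4
t_a = (91/4)/(13/4) = 7; t_c = 0
T = 2·7 = 14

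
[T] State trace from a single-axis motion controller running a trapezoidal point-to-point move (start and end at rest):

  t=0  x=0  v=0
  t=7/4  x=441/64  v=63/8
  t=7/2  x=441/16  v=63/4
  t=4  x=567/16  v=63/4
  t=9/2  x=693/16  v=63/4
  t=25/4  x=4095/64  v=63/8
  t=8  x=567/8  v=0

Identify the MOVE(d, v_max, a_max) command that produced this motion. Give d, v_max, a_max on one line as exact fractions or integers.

d=567/8 v_max=63/4 a_max=9/2

final state: t=8, x=567/8, v=0 → d = 567/8
a_max = (63/8−0)/(7/4−0) = 9/2
max v = 63/4 over t∈[7/2,9/2] → v_max = 63/4
check: 63/4·(7/2+1) = 567/8 ✓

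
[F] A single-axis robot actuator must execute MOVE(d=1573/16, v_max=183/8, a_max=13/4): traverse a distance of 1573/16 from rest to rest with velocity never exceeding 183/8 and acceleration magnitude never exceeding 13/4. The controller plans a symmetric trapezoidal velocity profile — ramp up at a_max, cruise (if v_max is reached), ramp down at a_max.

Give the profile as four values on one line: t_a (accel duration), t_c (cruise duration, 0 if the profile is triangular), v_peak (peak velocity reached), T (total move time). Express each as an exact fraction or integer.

v_max²/a_max = (183/8)²/(13/4) = 33489/208
1573/16 < 33489/208 ⇒ no cruise
v_peak = √(1573/16·13/4) = √(20449/64) = 143/8
t_a = (143/8)/(13/4) = 11/2; t_c = 0
T = 2·11/2 = 11

t_a=11/2 t_c=0 v_peak=143/8 T=11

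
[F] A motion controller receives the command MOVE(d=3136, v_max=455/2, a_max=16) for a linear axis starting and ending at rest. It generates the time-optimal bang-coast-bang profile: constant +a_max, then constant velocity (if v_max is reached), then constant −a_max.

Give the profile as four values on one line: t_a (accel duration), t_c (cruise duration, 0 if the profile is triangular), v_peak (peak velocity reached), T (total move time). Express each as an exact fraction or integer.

(v_max)²/a_max = (455/2)²/16 = 207025/64
3136 < 207025/64 ⇒ no cruise
v_peak = √(3136·16) = √50176 = 224
t_a = 224/16 = 14; t_c = 0
T = 2·14 = 28

t_a=14 t_c=0 v_peak=224 T=28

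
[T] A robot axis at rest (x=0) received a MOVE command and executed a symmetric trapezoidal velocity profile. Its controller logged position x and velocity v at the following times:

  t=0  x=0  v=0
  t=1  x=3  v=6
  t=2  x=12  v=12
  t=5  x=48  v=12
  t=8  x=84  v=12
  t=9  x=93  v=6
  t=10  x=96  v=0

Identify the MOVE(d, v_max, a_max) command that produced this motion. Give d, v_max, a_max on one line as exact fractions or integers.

d=96 v_max=12 a_max=6

final state: t=10, x=96, v=0 → d = 96
a_max = (6−0)/(1−0) = 6
max v = 12 over t∈[2,8] → v_max = 12
check: 12·(2+6) = 96 ✓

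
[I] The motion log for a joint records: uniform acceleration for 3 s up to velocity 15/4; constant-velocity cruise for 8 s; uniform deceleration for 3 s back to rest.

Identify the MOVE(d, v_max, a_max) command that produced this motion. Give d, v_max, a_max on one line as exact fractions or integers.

a_max = (15/4)/3 = 5/4
d_a = ½·15/4·3 = 45/8; d_c = 15/4·8 = 30
d = 2·45/8 + 30 = 165/4
t_c = 8 > 0 ⇒ limit active, v_max = 15/4

d=165/4 v_max=15/4 a_max=5/4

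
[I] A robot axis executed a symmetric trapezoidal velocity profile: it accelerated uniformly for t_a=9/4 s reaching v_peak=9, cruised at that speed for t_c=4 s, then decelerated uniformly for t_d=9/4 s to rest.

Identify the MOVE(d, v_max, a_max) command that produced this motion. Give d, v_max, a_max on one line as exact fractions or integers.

a_max = 9/(9/4) = 4
d_a = ½·9·9/4 = 81/8; d_c = 9·4 = 36
d = 2·81/8 + 36 = 225/4
t_c = 4 > 0 → v_max = v_peak = 9

d=225/4 v_max=9 a_max=4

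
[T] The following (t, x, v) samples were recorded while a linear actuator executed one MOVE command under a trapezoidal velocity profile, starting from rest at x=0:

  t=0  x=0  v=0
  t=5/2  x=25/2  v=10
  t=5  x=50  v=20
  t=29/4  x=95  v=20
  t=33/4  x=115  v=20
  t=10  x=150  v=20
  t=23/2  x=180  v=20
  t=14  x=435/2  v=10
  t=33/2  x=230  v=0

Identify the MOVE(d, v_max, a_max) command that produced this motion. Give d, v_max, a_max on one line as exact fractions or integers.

final state: t=33/2, x=230, v=0 → d = 230
a_max = (10−0)/(5/2−0) = 4
max v = 20 over t∈[5,23/2] → v_max = 20
check: 20·(5+13/2) = 230 ✓

d=230 v_max=20 a_max=4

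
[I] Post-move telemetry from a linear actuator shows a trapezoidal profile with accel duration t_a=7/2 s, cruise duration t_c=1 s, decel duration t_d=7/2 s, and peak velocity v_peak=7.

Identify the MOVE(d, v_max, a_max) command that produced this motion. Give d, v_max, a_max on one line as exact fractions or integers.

d=63/2 v_max=7 a_max=2

a_max = 7/(7/2) = 2
d_a = ½·7·7/2 = 49/4; d_c = 7·1 = 7
d = 2·49/4 + 7 = 63/2
t_c = 1 > 0 ⇒ limit active, v_max = 7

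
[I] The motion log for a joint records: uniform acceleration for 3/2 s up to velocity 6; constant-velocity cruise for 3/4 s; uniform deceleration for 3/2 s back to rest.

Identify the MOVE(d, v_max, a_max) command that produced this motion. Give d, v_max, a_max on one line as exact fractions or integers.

a_max = 6/(3/2) = 4
d_a = ½·6·3/2 = 9/2; d_c = 6·3/4 = 9/2
d = 2·9/2 + 9/2 = 27/2
t_c = 3/4 > 0 → v_max = v_peak = 6

d=27/2 v_max=6 a_max=4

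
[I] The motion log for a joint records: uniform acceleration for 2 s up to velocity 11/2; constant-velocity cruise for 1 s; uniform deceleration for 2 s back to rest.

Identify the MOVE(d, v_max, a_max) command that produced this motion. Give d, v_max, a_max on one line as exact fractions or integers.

d=33/2 v_max=11/2 a_max=11/4

a_max = (11/2)/2 = 11/4
d_a = ½·11/2·2 = 11/2; d_c = 11/2·1 = 11/2
d = 2·11/2 + 11/2 = 33/2
t_c = 1 > 0 ⇒ limit active, v_max = 11/2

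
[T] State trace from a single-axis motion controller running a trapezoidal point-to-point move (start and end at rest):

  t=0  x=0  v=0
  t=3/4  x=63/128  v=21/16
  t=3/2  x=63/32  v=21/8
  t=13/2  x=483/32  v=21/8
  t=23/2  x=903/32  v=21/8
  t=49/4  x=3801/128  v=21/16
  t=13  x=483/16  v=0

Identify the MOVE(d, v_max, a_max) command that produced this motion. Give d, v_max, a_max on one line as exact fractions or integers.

final state: t=13, x=483/16, v=0 → d = 483/16
a_max = (21/16−0)/(3/4−0) = 7/4
max v = 21/8 over t∈[3/2,23/2] → v_max = 21/8
check: 21/8·(3/2+10) = 483/16 ✓

d=483/16 v_max=21/8 a_max=7/4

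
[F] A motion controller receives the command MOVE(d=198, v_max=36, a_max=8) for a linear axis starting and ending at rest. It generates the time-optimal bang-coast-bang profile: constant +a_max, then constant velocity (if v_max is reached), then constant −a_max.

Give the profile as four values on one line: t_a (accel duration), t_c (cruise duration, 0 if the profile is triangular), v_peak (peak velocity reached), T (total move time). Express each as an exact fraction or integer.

t_a=9/2 t_c=1 v_peak=36 T=10

(v_max)²/a_max = 36²/8 = 162
198 ≥ 162 → trapezoidal
t_a = 36/8 = 9/2; v_peak = 36
d_cruise = 198 − 162 = 36; t_c = 36/36 = 1
T = 2·9/2 + 1 = 10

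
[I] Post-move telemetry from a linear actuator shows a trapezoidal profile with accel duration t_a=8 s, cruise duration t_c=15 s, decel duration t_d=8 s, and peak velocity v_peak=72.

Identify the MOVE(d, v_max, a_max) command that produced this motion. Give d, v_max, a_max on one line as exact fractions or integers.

d=1656 v_max=72 a_max=9

a_max = 72/8 = 9
d_a = ½·72·8 = 288; d_c = 72·15 = 1080
d = 2·288 + 1080 = 1656
t_c = 15 > 0 ⇒ limit active, v_max = 72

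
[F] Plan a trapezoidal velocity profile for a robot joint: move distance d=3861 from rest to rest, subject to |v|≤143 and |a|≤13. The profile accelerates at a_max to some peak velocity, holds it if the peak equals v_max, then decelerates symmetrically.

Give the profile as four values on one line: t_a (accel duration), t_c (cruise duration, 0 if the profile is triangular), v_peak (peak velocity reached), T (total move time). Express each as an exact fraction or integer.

t_a=11 t_c=16 v_peak=143 T=38

(v_max)²/a_max = 143²/13 = 1573
3861 ≥ 1573 → trapezoidal
t_a = 143/13 = 11; v_peak = 143
d_cruise = 3861 − 1573 = 2288; t_c = 2288/143 = 16
T = 2·11 + 16 = 38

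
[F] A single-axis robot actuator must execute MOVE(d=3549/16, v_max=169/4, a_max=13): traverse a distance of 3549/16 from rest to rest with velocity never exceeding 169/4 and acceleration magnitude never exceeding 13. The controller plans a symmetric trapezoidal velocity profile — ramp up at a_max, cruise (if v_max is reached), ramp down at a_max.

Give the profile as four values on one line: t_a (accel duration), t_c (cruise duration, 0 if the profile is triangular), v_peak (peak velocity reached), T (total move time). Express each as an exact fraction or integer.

t_a=13/4 t_c=2 v_peak=169/4 T=17/2

vₘ²/aₘ = (169/4)²/13 = 2197/16
3549/16 ≥ 2197/16 ⇒ cruise phase
t_a = (169/4)/13 = 13/4; v_peak = 169/4
d_cruise = 3549/16 − 2197/16 = 169/2; t_c = (169/2)/(169/4) = 2
T = 2·13/4 + 2 = 17/2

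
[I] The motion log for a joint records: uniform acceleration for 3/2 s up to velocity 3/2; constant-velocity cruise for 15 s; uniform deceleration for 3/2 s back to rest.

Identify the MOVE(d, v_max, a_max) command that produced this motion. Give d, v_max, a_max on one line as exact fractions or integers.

d=99/4 v_max=3/2 a_max=1

a_max = (3/2)/(3/2) = 1
d_a = ½·3/2·3/2 = 9/8; d_c = 3/2·15 = 45/2
d = 2·9/8 + 45/2 = 99/4
t_c = 15 > 0 so v_max = 3/2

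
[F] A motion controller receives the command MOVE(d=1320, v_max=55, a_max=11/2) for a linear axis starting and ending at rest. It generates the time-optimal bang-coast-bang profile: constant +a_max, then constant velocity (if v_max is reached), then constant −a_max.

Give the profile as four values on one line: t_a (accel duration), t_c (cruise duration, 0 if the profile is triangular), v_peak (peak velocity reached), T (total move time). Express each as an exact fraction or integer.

t_a=10 t_c=14 v_peak=55 T=34

vₘ²/aₘ = 55²/(11/2) = 550
1320 ≥ 550 → trapezoidal
t_a = 55/(11/2) = 10; v_peak = 55
d_cruise = 1320 − 550 = 770; t_c = 770/55 = 14
T = 2·10 + 14 = 34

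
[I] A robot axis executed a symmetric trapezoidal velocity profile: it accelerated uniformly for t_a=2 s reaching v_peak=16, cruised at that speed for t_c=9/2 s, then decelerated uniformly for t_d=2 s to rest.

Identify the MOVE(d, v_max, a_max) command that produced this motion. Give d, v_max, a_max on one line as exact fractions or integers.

d=104 v_max=16 a_max=8

a_max = 16/2 = 8
d_a = ½·16·2 = 16; d_c = 16·9/2 = 72
d = 2·16 + 72 = 104
t_c = 9/2 > 0 ⇒ limit active, v_max = 16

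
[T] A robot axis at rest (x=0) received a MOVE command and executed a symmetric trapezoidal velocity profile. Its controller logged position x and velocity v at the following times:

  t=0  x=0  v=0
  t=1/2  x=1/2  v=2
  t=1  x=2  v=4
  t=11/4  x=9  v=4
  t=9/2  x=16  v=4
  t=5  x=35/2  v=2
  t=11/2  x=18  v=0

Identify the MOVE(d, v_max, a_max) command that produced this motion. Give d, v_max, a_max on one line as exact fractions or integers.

final state: t=11/2, x=18, v=0 → d = 18
a_max = (2−0)/(1/2−0) = 4
max v = 4 over t∈[1,9/2] → v_max = 4
check: 4·(1+7/2) = 18 ✓

d=18 v_max=4 a_max=4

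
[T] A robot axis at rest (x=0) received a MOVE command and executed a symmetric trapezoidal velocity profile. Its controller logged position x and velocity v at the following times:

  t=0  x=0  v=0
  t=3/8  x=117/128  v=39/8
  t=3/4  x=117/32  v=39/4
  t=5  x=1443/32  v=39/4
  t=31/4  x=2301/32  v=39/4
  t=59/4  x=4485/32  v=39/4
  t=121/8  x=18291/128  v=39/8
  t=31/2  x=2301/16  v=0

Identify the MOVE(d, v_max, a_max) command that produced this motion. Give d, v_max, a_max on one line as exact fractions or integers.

d=2301/16 v_max=39/4 a_max=13

final state: t=31/2, x=2301/16, v=0 → d = 2301/16
a_max = (39/8−0)/(3/8−0) = 13
max v = 39/4 over t∈[3/4,59/4] → v_max = 39/4
check: 39/4·(3/4+14) = 2301/16 ✓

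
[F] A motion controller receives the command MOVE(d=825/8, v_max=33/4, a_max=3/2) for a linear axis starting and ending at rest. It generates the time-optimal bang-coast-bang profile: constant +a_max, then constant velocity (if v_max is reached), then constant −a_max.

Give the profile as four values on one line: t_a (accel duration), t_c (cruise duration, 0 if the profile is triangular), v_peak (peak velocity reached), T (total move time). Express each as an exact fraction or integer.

v_max²/a_max = (33/4)²/(3/2) = 363/8
825/8 ≥ 363/8 → trapezoidal
t_a = (33/4)/(3/2) = 11/2; v_peak = 33/4
d_cruise = 825/8 − 363/8 = 231/4; t_c = (231/4)/(33/4) = 7
T = 2·11/2 + 7 = 18

t_a=11/2 t_c=7 v_peak=33/4 T=18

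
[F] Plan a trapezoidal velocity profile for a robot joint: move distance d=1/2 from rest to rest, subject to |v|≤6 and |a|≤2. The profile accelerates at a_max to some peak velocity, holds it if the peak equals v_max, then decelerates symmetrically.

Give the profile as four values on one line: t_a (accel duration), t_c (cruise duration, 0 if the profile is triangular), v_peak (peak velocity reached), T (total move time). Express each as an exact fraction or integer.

vₘ²/aₘ = 6²/2 = 18
1/2 < 18 → triangular
v_peak = √(1/2·2) = √1 = 1
t_a = 1/2; t_c = 0
T = 2·1/2 = 1

t_a=1/2 t_c=0 v_peak=1 T=1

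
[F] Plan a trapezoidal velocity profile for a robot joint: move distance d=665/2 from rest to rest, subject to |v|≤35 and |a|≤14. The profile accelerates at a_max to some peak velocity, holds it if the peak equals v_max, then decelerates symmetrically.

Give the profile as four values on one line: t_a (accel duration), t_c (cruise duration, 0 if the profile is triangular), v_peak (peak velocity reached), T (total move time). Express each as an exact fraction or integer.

vₘ²/aₘ = 35²/14 = 175/2
665/2 ≥ 175/2 ⇒ cruise phase
t_a = 35/14 = 5/2; v_peak = 35
d_cruise = 665/2 − 175/2 = 245; t_c = 245/35 = 7
T = 2·5/2 + 7 = 12

t_a=5/2 t_c=7 v_peak=35 T=12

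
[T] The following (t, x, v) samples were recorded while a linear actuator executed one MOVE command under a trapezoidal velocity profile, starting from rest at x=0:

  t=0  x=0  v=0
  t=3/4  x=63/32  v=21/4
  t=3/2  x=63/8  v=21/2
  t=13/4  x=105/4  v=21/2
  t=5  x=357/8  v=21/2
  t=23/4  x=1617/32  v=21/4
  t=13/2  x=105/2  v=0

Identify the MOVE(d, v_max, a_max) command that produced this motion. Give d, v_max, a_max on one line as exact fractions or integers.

d=105/2 v_max=21/2 a_max=7

final state: t=13/2, x=105/2, v=0 → d = 105/2
a_max = (21/4−0)/(3/4−0) = 7
max v = 21/2 over t∈[3/2,5] → v_max = 21/2
check: 21/2·(3/2+7/2) = 105/2 ✓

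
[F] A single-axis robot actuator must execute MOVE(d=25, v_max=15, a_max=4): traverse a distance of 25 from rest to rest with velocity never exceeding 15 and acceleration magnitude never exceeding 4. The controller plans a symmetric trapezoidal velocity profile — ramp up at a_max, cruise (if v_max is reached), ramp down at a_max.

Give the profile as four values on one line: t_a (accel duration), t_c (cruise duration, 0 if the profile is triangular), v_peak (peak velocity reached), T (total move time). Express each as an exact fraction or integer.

(v_max)²/a_max = 15²/4 = 225/4
25 < 225/4 so t_c = 0
v_peak = √(25·4) = √100 = 10
t_a = 10/4 = 5/2; t_c = 0
T = 2·5/2 = 5

t_a=5/2 t_c=0 v_peak=10 T=5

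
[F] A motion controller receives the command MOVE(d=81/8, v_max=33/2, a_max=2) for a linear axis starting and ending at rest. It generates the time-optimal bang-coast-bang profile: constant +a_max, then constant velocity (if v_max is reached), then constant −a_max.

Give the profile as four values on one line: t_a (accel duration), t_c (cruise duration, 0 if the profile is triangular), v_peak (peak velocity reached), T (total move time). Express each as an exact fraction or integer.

t_a=9/4 t_c=0 v_peak=9/2 T=9/2

(v_max)²/a_max = (33/2)²/2 = 1089/8
81/8 < 1089/8 ⇒ no cruise
v_peak = √(81/8·2) = √(81/4) = 9/2
t_a = (9/2)/2 = 9/4; t_c = 0
T = 2·9/4 = 9/2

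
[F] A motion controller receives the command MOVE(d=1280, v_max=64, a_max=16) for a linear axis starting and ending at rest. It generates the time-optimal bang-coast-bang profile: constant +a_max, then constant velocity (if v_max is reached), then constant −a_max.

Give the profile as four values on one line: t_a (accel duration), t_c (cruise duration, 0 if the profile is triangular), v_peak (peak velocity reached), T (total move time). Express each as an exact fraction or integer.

v_max²/a_max = 64²/16 = 256
1280 ≥ 256 so v_max reached
t_a = 64/16 = 4; v_peak = 64
d_cruise = 1280 − 256 = 1024; t_c = 1024/64 = 16
T = 2·4 + 16 = 24

t_a=4 t_c=16 v_peak=64 T=24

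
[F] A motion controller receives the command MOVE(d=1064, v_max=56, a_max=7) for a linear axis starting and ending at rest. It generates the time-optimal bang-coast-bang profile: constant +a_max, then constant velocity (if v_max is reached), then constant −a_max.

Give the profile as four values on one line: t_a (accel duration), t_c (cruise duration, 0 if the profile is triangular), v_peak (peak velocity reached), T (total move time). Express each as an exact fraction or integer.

t_a=8 t_c=11 v_peak=56 T=27

vₘ²/aₘ = 56²/7 = 448
1064 ≥ 448 ⇒ cruise phase
t_a = 56/7 = 8; v_peak = 56
d_cruise = 1064 − 448 = 616; t_c = 616/56 = 11
T = 2·8 + 11 = 27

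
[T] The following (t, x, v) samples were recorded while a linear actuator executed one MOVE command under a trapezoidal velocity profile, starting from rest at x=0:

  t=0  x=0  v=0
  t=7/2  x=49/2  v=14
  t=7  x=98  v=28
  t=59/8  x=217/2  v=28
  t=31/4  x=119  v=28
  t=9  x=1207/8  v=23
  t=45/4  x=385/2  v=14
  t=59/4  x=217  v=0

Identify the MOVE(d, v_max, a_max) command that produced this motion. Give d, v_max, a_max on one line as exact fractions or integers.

d=217 v_max=28 a_max=4

final state: t=59/4, x=217, v=0 → d = 217
a_max = (14−0)/(7/2−0) = 4
max v = 28 over t∈[7,31/4] → v_max = 28
check: 28·(7+3/4) = 217 ✓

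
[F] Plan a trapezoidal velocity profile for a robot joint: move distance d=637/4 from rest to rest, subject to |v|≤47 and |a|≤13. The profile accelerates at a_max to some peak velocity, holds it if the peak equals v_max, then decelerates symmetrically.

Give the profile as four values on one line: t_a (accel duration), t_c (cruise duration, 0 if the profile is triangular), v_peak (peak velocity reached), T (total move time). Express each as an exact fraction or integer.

vₘ²/aₘ = 47²/13 = 2209/13
637/4 < 2209/13 so t_c = 0
v_peak = √(637/4·13) = √(8281/4) = 91/2
t_a = (91/2)/13 = 7/2; t_c = 0
T = 2·7/2 = 7

t_a=7/2 t_c=0 v_peak=91/2 T=7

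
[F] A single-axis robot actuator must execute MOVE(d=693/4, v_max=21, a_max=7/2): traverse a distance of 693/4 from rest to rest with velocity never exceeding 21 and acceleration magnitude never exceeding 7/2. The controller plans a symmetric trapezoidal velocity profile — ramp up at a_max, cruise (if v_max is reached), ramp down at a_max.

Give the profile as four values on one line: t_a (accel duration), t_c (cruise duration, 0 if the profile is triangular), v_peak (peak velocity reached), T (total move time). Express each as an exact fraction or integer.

(v_max)²/a_max = 21²/(7/2) = 126
693/4 ≥ 126 ⇒ cruise phase
t_a = 21/(7/2) = 6; v_peak = 21
d_cruise = 693/4 − 126 = 189/4; t_c = (189/4)/21 = 9/4
T = 2·6 + 9/4 = 57/4

t_a=6 t_c=9/4 v_peak=21 T=57/4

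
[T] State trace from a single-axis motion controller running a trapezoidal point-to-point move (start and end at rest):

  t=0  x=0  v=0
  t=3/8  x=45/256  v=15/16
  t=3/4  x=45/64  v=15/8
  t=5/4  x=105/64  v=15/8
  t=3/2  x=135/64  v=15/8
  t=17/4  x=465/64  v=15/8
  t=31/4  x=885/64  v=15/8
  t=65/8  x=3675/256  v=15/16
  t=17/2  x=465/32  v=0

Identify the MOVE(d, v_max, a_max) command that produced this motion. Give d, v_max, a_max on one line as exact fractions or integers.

d=465/32 v_max=15/8 a_max=5/2

final state: t=17/2, x=465/32, v=0 → d = 465/32
a_max = (15/16−0)/(3/8−0) = 5/2
max v = 15/8 over t∈[3/4,31/4] → v_max = 15/8
check: 15/8·(3/4+7) = 465/32 ✓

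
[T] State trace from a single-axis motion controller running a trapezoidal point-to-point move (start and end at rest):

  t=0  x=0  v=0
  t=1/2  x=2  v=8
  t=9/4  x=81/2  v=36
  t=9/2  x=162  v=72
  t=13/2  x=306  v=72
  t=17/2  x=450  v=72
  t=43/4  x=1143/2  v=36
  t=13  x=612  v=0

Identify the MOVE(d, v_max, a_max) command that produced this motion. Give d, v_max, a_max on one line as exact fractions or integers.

d=612 v_max=72 a_max=16

final state: t=13, x=612, v=0 → d = 612
a_max = (8−0)/(1/2−0) = 16
max v = 72 over t∈[9/2,17/2] → v_max = 72
check: 72·(9/2+4) = 612 ✓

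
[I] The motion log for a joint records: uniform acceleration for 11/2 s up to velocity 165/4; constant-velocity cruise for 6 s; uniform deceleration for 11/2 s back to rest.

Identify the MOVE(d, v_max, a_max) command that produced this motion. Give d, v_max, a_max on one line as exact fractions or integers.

a_max = (165/4)/(11/2) = 15/2
d_a = ½·165/4·11/2 = 1815/16; d_c = 165/4·6 = 495/2
d = 2·1815/16 + 495/2 = 3795/8
t_c = 6 > 0 → v_max = v_peak = 165/4

d=3795/8 v_max=165/4 a_max=15/2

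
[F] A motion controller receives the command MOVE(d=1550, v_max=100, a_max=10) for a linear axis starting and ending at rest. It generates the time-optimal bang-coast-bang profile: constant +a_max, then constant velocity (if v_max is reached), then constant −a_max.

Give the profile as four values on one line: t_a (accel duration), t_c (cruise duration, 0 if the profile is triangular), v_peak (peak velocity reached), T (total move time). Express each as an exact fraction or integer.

t_a=10 t_c=11/2 v_peak=100 T=51/2

v_max²/a_max = 100²/10 = 1000
1550 ≥ 1000 → trapezoidal
t_a = 100/10 = 10; v_peak = 100
d_cruise = 1550 − 1000 = 550; t_c = 550/100 = 11/2
T = 2·10 + 11/2 = 51/2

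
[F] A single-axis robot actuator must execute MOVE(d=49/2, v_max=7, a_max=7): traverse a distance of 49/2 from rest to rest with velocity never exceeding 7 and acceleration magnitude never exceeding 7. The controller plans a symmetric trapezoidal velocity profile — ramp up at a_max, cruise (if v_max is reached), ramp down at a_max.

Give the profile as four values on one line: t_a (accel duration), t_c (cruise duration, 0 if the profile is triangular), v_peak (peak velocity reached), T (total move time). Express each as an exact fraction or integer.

t_a=1 t_c=5/2 v_peak=7 T=9/2

(v_max)²/a_max = 7²/7 = 7
49/2 ≥ 7 so v_max reached
t_a = 7/7 = 1; v_peak = 7
d_cruise = 49/2 − 7 = 35/2; t_c = (35/2)/7 = 5/2
T = 2·1 + 5/2 = 9/2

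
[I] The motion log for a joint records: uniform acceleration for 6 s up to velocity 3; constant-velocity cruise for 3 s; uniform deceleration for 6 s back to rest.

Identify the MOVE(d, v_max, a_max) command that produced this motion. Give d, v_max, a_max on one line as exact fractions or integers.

a_max = 3/6 = 1/2
d_a = ½·3·6 = 9; d_c = 3·3 = 9
d = 2·9 + 9 = 27
t_c = 3 > 0 so v_max = 3

d=27 v_max=3 a_max=1/2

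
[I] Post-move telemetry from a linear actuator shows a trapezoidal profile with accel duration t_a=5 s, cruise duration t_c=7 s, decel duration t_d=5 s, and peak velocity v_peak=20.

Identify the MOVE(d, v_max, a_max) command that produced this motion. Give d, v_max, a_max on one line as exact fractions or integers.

a_max = 20/5 = 4
d_a = ½·20·5 = 50; d_c = 20·7 = 140
d = 2·50 + 140 = 240
t_c = 7 > 0 so v_max = 20

d=240 v_max=20 a_max=4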